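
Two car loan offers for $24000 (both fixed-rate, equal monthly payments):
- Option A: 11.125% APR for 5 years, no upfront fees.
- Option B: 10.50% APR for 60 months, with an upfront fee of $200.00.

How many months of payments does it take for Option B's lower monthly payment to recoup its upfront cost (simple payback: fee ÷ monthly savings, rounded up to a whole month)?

27 months

Option A: monthly rate = 11.125%/12 = 0.0092708; payment = 24,000 × 0.0092708 / (1 − (1+0.0092708)^−60) = $523.32.
Option B: monthly rate = 10.5%/12 = 0.0087500; payment = 24,000 × 0.0087500 / (1 − (1+0.0087500)^−60) = $515.85.
Monthly savings = $523.32 − $515.85 = $7.47.
Break-even = $200.00 / $7.47 = 26.77 → 27 months.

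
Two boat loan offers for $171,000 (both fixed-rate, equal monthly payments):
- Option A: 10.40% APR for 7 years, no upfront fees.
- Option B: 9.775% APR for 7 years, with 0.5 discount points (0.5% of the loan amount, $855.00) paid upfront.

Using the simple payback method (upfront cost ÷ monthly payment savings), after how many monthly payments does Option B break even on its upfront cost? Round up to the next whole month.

Option A: monthly rate = 10.4%/12 = 0.0086667; payment = 171,000 × 0.0086667 / (1 − (1+0.0086667)^−84) = $2,874.27.
Option B: monthly rate = 9.775%/12 = 0.0081458; payment = 171,000 × 0.0081458 / (1 − (1+0.0081458)^−84) = $2,818.96.
Monthly savings = $2,874.27 − $2,818.96 = $55.31.
Break-even = $855.00 / $55.31 = 15.46 → 16 months.

16 months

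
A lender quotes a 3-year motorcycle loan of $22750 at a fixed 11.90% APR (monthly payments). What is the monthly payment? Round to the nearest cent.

At 11.90% the monthly rate is 0.0099167, so the payment is 22,750 × 0.0099167 / (1 − 1.0099167^−36) = $754.54.

$754.54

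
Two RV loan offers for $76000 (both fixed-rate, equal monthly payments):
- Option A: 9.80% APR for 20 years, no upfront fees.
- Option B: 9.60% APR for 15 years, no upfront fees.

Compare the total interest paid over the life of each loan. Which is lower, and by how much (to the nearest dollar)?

Option A: at 9.80% the monthly rate is 0.0081667, so the payment is 76,000 × 0.0081667 / (1 − 1.0081667^−240) = $723.37.
Total interest on Option A = 240 × $723.37 − $76,000 = $97,608.80.
Option B: monthly rate = 9.6%/12 = 0.0080000; payment = 76,000 × 0.0080000 / (1 − (1+0.0080000)^−180) = $798.20.
Total interest on Option B = 180 × $798.20 − $76,000 = $67,676.00.
Option B is lower by $29,932.80.

Option B by $29,933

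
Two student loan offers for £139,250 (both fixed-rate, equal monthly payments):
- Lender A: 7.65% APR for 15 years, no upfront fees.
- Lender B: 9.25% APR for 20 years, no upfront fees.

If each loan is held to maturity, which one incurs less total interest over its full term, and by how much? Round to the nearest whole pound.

Lender A: at 7.65% the monthly rate is 0.0063750, so the payment is 139,250 × 0.0063750 / (1 − 1.0063750^−180) = £1,302.76.
Total interest on Lender A = 180 × £1,302.76 − £139,250 = £95,246.80.
Lender B: monthly rate = 9.25%/12 = 0.0077083; payment = 139,250 × 0.0077083 / (1 − (1+0.0077083)^−240) = £1,275.34.
Total interest on Lender B = 240 × £1,275.34 − £139,250 = £166,831.60.
Lender A is lower by £71,584.80.

Lender A by £71,585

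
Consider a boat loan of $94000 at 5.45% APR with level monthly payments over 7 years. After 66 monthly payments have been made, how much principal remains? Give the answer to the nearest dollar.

$23,258

With monthly rate i = 5.45%/12 = 0.0045417, the balance after k of n payments is P · [(1+i)^n − (1+i)^k] / [(1+i)^n − 1].
(1+0.0045417)^84 = 1.46321532 and (1+0.0045417)^66 = 1.34860587, so the balance is 94,000 × (1.46321532 − 1.34860587) / (1.46321532 − 1) = $23,257.63.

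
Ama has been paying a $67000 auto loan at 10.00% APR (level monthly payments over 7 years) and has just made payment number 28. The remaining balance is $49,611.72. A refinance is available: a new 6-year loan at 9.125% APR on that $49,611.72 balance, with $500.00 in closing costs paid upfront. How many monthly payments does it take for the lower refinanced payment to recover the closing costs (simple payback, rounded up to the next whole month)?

3 months

Current payment = 67,000 × 10%/12 / (1 − (1+0.0083333)^−84) = $1,112.28.
Refinanced payment = 49,611.72 × 0.0076042 / (1 − (1+0.0076042)^−72) = $897.36.
Monthly savings = $1,112.28 − $897.36 = $214.92.
Break-even = $500.00 / $214.92 = 2.33 → 3 months.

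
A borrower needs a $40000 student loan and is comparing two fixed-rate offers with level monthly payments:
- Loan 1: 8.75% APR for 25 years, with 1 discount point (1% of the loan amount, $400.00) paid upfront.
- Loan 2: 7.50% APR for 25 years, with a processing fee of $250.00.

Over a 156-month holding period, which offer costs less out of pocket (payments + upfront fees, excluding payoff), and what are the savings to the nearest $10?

Loan 2 by $5,340

Loan 1: at 8.75% the monthly rate is 0.0072917, so the payment is 40,000 × 0.0072917 / (1 − 1.0072917^−300) = $328.86.
Loan 2: monthly rate = 7.5%/12 = 0.0062500; payment = 40,000 × 0.0062500 / (1 − (1+0.0062500)^−300) = $295.60.
Over 156 months: Loan 1 costs 156 × $328.86 + $400.00 = $51,702.16; Loan 2 costs 156 × $295.60 + $250.00 = $46,363.60.
Loan 2 is cheaper by $51,702.16 − $46,363.60 = $5,338.56.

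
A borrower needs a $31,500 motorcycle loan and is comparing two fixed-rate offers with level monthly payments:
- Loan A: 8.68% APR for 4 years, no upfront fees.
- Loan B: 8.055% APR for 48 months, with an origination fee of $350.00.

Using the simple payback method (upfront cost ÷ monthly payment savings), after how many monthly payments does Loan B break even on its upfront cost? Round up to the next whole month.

38 months

Loan A: monthly rate = 8.68%/12 = 0.0072333; payment = 31,500 × 0.0072333 / (1 − (1+0.0072333)^−48) = $779.10.
Loan B: at 8.055% the monthly rate is 0.0067125, so the payment is 31,500 × 0.0067125 / (1 − 1.0067125^−48) = $769.82.
Monthly savings = $779.10 − $769.82 = $9.28.
Break-even = $350.00 / $9.28 = 37.72 → 38 months.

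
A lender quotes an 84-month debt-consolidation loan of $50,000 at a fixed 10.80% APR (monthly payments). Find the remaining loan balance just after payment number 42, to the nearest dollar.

With monthly rate i = 10.8%/12 = 0.0090000, the balance after k of n payments is P · [(1+i)^n − (1+i)^k] / [(1+i)^n − 1].
(1+0.0090000)^84 = 2.12255017 and (1+0.0090000)^42 = 1.45689745, so the balance is 50,000 × (2.12255017 − 1.45689745) / (2.12255017 − 1) = $29,649.13.

$29,649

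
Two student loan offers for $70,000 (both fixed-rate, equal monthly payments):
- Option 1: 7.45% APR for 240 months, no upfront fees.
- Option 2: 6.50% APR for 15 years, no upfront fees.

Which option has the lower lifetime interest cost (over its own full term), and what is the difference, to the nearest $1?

Option 1: at 7.45% the monthly rate is 0.0062083, so the payment is 70,000 × 0.0062083 / (1 − 1.0062083^−240) = $561.78.
Total interest on Option 1 = 240 × $561.78 − $70,000 = $64,827.20.
Option 2: monthly rate = 6.5%/12 = 0.0054167; payment = 70,000 × 0.0054167 / (1 − (1+0.0054167)^−180) = $609.78.
Total interest on Option 2 = 180 × $609.78 − $70,000 = $39,760.40.
Option 2 is lower by $25,066.80.

Option 2 by $25,067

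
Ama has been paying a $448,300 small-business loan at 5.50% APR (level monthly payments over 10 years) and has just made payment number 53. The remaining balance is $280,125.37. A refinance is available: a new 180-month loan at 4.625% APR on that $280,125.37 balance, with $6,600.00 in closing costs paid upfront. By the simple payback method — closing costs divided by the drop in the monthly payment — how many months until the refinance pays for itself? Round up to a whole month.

3 months

Current payment = 448,300 × 5.5%/12 / (1 − (1+0.0045833)^−120) = $4,865.23.
Refinanced payment = 280,125.37 × 0.0038542 / (1 − (1+0.0038542)^−180) = $2,160.88.
Monthly savings = $4,865.23 − $2,160.88 = $2,704.35.
Break-even = $6,600.00 / $2,704.35 = 2.44 → 3 months.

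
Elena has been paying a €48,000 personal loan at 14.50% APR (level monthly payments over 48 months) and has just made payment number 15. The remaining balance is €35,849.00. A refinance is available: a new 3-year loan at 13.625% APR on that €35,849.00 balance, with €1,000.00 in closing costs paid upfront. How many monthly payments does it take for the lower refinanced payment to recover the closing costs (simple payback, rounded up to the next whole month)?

10 months

Current payment = 48,000 × 14.5%/12 / (1 − (1+0.0120833)^−48) = €1,323.74.
Refinanced payment = 35,849.00 × 0.0113542 / (1 − (1+0.0113542)^−36) = €1,218.71.
Monthly savings = €1,323.74 − €1,218.71 = €105.03.
Break-even = €1,000.00 / €105.03 = 9.52 → 10 months.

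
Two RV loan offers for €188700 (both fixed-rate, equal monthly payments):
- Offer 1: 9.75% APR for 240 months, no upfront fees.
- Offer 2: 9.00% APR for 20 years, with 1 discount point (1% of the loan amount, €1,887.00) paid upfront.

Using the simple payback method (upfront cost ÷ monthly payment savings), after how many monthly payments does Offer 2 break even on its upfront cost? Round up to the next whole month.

21 months

Offer 1: at 9.75% the monthly rate is 0.0081250, so the payment is 188,700 × 0.0081250 / (1 − 1.0081250^−240) = €1,789.85.
Offer 2: monthly rate = 9%/12 = 0.0075000; payment = 188,700 × 0.0075000 / (1 − (1+0.0075000)^−240) = €1,697.78.
Monthly savings = €1,789.85 − €1,697.78 = €92.07.
Break-even = €1,887.00 / €92.07 = 20.50 → 21 months.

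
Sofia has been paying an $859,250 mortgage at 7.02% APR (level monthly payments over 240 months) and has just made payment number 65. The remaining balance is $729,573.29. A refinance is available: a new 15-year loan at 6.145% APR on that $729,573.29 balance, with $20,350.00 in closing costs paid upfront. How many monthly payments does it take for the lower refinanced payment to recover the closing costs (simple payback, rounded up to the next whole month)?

45 months

Current payment = 859,250 × 7.02%/12 / (1 − (1+0.0058500)^−240) = $6,672.08.
Refinanced payment = 729,573.29 × 0.0051208 / (1 − (1+0.0051208)^−180) = $6,213.85.
Monthly savings = $6,672.08 − $6,213.85 = $458.23.
Break-even = $20,350.00 / $458.23 = 44.41 → 45 months.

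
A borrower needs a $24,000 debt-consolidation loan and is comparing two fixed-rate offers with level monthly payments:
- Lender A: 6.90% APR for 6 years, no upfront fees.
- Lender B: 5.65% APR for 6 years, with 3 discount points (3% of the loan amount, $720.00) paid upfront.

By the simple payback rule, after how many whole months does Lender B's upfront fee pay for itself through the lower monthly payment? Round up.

51 months

Lender A: at 6.90% the monthly rate is 0.0057500, so the payment is 24,000 × 0.0057500 / (1 − 1.0057500^−72) = $408.02.
Lender B: at 5.65% the monthly rate is 0.0047083, so the payment is 24,000 × 0.0047083 / (1 − 1.0047083^−72) = $393.80.
Monthly savings = $408.02 − $393.80 = $14.22.
Break-even = $720.00 / $14.22 = 50.63 → 51 months.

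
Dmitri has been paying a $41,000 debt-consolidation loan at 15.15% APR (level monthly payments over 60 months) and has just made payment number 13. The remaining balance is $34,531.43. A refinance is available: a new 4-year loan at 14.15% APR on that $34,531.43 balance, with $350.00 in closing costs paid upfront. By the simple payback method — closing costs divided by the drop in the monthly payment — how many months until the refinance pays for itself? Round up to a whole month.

Current payment = 41,000 × 15.15%/12 / (1 − (1+0.0126250)^−60) = $978.62.
Refinanced payment = 34,531.43 × 0.0117917 / (1 − (1+0.0117917)^−48) = $946.22.
Monthly savings = $978.62 − $946.22 = $32.40.
Break-even = $350.00 / $32.40 = 10.80 → 11 months.

11 months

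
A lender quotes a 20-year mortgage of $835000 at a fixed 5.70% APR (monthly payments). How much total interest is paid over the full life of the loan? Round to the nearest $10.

$566,260

Monthly rate = 5.7%/12 = 0.0047500; payment = 835,000 × 0.0047500 / (1 − (1+0.0047500)^−240) = $5,838.59.
Total paid = 240 × $5,838.59 = $1,401,261.60; interest = $1,401,261.60 − $835,000 = $566,261.60.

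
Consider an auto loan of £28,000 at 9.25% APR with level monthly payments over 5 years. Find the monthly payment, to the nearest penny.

£584.64

Monthly rate = 9.25%/12 = 0.0077083; payment = 28,000 × 0.0077083 / (1 − (1+0.0077083)^−60) = £584.64.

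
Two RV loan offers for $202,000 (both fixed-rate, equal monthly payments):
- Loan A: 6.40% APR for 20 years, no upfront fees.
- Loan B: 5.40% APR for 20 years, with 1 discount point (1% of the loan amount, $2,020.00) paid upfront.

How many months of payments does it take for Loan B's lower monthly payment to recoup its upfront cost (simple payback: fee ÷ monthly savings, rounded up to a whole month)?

18 months

Loan A: monthly rate = 6.4%/12 = 0.0053333; payment = 202,000 × 0.0053333 / (1 − (1+0.0053333)^−240) = $1,494.19.
Loan B: monthly rate = 5.4%/12 = 0.0045000; payment = 202,000 × 0.0045000 / (1 − (1+0.0045000)^−240) = $1,378.15.
Monthly savings = $1,494.19 − $1,378.15 = $116.04.
Break-even = $2,020.00 / $116.04 = 17.41 → 18 months.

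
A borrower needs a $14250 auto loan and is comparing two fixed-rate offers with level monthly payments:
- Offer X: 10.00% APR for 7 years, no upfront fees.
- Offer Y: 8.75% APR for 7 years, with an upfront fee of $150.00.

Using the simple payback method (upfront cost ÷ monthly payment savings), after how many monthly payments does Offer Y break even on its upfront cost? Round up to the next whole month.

Offer X: at 10.00% the monthly rate is 0.0083333, so the payment is 14,250 × 0.0083333 / (1 − 1.0083333^−84) = $236.57.
Offer Y: at 8.75% the monthly rate is 0.0072917, so the payment is 14,250 × 0.0072917 / (1 − 1.0072917^−84) = $227.47.
Monthly savings = $236.57 − $227.47 = $9.10.
Break-even = $150.00 / $9.10 = 16.48 → 17 months.

17 months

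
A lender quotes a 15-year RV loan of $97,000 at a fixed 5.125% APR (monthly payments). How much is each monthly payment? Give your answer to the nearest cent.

$773.40

At 5.125% the monthly rate is 0.0042708, so the payment is 97,000 × 0.0042708 / (1 − 1.0042708^−180) = $773.40.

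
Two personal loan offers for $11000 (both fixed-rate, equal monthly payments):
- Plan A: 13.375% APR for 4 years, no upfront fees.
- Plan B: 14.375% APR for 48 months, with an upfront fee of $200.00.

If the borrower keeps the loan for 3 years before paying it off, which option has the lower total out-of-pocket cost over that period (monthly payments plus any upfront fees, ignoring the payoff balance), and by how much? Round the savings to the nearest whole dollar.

Plan A by $398

Plan A: at 13.375% the monthly rate is 0.0111458, so the payment is 11,000 × 0.0111458 / (1 − 1.0111458^−48) = $297.15.
Plan B: at 14.375% the monthly rate is 0.0119792, so the payment is 11,000 × 0.0119792 / (1 − 1.0119792^−48) = $302.66.
Over 36 months: Plan A costs 36 × $297.15 = $10,697.40; Plan B costs 36 × $302.66 + $200.00 = $11,095.76.
Plan A is cheaper by $11,095.76 − $10,697.40 = $398.36.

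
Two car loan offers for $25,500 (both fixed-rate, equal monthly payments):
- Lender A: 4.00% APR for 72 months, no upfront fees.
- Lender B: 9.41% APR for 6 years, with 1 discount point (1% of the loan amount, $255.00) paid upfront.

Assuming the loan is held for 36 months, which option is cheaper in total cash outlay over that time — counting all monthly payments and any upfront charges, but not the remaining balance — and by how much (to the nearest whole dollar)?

Lender A by $2,628

Lender A: monthly rate = 4%/12 = 0.0033333; payment = 25,500 × 0.0033333 / (1 − (1+0.0033333)^−72) = $398.95.
Lender B: monthly rate = 9.41%/12 = 0.0078417; payment = 25,500 × 0.0078417 / (1 − (1+0.0078417)^−72) = $464.86.
Over 36 months: Lender A costs 36 × $398.95 = $14,362.20; Lender B costs 36 × $464.86 + $255.00 = $16,989.96.
Lender A is cheaper by $16,989.96 − $14,362.20 = $2,627.76.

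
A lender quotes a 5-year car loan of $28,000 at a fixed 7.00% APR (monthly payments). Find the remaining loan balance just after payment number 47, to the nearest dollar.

With monthly rate i = 7%/12 = 0.0058333, the balance after k of n payments is P · [(1+i)^n − (1+i)^k] / [(1+i)^n − 1].
(1+0.0058333)^60 = 1.41762526 and (1+0.0058333)^47 = 1.31438662, so the balance is 28,000 × (1.41762526 − 1.31438662) / (1.41762526 − 1) = $6,921.71.

$6,922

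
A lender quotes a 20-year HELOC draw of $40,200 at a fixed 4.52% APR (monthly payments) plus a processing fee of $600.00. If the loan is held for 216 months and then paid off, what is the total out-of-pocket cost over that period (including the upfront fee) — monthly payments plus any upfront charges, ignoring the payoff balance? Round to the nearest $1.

$55,628

Monthly rate = 4.52%/12 = 0.0037667; payment = 40,200 × 0.0037667 / (1 − (1+0.0037667)^−240) = $254.76.
Total outlay = 216 × $254.76 + $600.00 = $55,628.16.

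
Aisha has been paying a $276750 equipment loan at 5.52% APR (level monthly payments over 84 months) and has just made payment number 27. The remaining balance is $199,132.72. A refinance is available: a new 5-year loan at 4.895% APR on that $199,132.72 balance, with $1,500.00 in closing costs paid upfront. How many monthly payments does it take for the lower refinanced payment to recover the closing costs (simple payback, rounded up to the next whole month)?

7 months

Current payment = 276,750 × 5.52%/12 / (1 − (1+0.0046000)^−84) = $3,979.54.
Refinanced payment = 199,132.72 × 0.0040792 / (1 − (1+0.0040792)^−60) = $3,748.31.
Monthly savings = $3,979.54 − $3,748.31 = $231.23.
Break-even = $1,500.00 / $231.23 = 6.49 → 7 months.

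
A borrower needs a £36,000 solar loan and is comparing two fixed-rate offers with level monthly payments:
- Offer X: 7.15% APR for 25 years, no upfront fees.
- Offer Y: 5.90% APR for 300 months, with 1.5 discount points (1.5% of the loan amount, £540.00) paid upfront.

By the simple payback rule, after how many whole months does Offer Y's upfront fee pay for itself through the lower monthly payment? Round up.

Offer X: monthly rate = 7.15%/12 = 0.0059583; payment = 36,000 × 0.0059583 / (1 − (1+0.0059583)^−300) = £257.90.
Offer Y: monthly rate = 5.9%/12 = 0.0049167; payment = 36,000 × 0.0049167 / (1 − (1+0.0049167)^−300) = £229.75.
Monthly savings = £257.90 − £229.75 = £28.15.
Break-even = £540.00 / £28.15 = 19.18 → 20 months.

20 months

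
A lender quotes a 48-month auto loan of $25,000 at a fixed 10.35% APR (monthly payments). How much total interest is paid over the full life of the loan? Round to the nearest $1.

$5,637

At 10.35% the monthly rate is 0.0086250, so the payment is 25,000 × 0.0086250 / (1 − 1.0086250^−48) = $638.27.
Total paid = 48 × $638.27 = $30,636.96; interest = $30,636.96 − $25,000 = $5,636.96.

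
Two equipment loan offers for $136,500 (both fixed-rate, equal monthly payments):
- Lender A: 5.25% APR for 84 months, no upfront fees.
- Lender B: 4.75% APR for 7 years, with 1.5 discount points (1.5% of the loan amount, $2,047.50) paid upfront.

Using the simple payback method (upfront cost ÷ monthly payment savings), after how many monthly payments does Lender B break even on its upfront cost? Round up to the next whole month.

64 months

Lender A: at 5.25% the monthly rate is 0.0043750, so the payment is 136,500 × 0.0043750 / (1 − 1.0043750^−84) = $1,945.35.
Lender B: at 4.75% the monthly rate is 0.0039583, so the payment is 136,500 × 0.0039583 / (1 − 1.0039583^−84) = $1,913.28.
Monthly savings = $1,945.35 − $1,913.28 = $32.07.
Break-even = $2,047.50 / $32.07 = 63.84 → 64 months.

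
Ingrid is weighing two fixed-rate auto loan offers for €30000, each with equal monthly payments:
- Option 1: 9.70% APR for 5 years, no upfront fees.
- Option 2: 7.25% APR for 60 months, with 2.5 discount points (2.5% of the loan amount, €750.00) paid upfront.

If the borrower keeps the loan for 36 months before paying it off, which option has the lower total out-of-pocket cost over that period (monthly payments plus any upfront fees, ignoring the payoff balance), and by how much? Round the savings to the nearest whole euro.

Option 2 by €525

Option 1: monthly rate = 9.7%/12 = 0.0080833; payment = 30,000 × 0.0080833 / (1 − (1+0.0080833)^−60) = €632.99.
Option 2: monthly rate = 7.25%/12 = 0.0060417; payment = 30,000 × 0.0060417 / (1 − (1+0.0060417)^−60) = €597.58.
Over 36 months: Option 1 costs 36 × €632.99 = €22,787.64; Option 2 costs 36 × €597.58 + €750.00 = €22,262.88.
Option 2 is cheaper by €22,787.64 − €22,262.88 = €524.76.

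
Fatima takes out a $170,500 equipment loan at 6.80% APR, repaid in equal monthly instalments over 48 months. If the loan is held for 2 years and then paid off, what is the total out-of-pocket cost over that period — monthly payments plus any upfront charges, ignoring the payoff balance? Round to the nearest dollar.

Monthly rate = 6.8%/12 = 0.0056667; payment = 170,500 × 0.0056667 / (1 − (1+0.0056667)^−48) = $4,067.03.
Total outlay = 24 × $4,067.03 = $97,608.72.

$97,609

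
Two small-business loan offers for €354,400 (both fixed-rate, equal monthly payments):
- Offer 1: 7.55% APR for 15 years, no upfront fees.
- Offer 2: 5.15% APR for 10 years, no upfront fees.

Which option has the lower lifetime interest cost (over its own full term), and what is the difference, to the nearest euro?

Offer 2 by €138,974

Offer 1: at 7.55% the monthly rate is 0.0062917, so the payment is 354,400 × 0.0062917 / (1 − 1.0062917^−180) = €3,295.41.
Total interest on Offer 1 = 180 × €3,295.41 − €354,400 = €238,773.80.
Offer 2: at 5.15% the monthly rate is 0.0042917, so the payment is 354,400 × 0.0042917 / (1 − 1.0042917^−120) = €3,785.00.
Total interest on Offer 2 = 120 × €3,785.00 − €354,400 = €99,800.00.
Offer 2 is lower by €138,973.80.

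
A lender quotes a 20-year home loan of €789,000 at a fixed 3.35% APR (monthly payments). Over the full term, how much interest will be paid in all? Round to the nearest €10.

€294,670

Monthly rate = 3.35%/12 = 0.0027917; payment = 789,000 × 0.0027917 / (1 − (1+0.0027917)^−240) = €4,515.30.
Total paid = 240 × €4,515.30 = €1,083,672.00; interest = €1,083,672.00 − €789,000 = €294,672.00.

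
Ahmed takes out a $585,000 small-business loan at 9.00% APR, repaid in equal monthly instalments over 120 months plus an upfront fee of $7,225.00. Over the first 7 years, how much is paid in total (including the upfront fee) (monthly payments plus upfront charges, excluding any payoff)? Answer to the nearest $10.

$629,710

At 9.00% the monthly rate is 0.0075000, so the payment is 585,000 × 0.0075000 / (1 − 1.0075000^−120) = $7,410.53.
Total outlay = 84 × $7,410.53 + $7,225.00 = $629,709.52.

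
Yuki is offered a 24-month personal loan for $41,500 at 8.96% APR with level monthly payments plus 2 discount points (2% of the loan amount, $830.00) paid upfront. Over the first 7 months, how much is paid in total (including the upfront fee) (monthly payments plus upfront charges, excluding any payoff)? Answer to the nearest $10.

$14,100

Monthly rate = 8.96%/12 = 0.0074667; payment = 41,500 × 0.0074667 / (1 − (1+0.0074667)^−24) = $1,895.16.
Total outlay = 7 × $1,895.16 + $830.00 = $14,096.12.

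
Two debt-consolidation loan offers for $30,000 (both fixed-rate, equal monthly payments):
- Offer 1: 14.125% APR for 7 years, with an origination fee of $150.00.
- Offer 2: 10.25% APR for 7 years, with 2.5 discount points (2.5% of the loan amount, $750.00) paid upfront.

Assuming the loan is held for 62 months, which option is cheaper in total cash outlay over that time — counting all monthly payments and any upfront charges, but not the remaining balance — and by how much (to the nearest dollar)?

Offer 2 by $3,266

Offer 1: at 14.125% the monthly rate is 0.0117708, so the payment is 30,000 × 0.0117708 / (1 − 1.0117708^−84) = $564.27.
Offer 2: monthly rate = 10.25%/12 = 0.0085417; payment = 30,000 × 0.0085417 / (1 − (1+0.0085417)^−84) = $501.92.
Over 62 months: Offer 1 costs 62 × $564.27 + $150.00 = $35,134.74; Offer 2 costs 62 × $501.92 + $750.00 = $31,869.04.
Offer 2 is cheaper by $35,134.74 − $31,869.04 = $3,265.70.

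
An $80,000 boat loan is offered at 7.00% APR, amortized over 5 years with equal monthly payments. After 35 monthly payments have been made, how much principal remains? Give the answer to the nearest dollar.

With monthly rate i = 7%/12 = 0.0058333, the balance after k of n payments is P · [(1+i)^n − (1+i)^k] / [(1+i)^n − 1].
(1+0.0058333)^60 = 1.41762526 and (1+0.0058333)^35 = 1.22577523, so the balance is 80,000 × (1.41762526 − 1.22577523) / (1.41762526 − 1) = $36,750.66.

$36,751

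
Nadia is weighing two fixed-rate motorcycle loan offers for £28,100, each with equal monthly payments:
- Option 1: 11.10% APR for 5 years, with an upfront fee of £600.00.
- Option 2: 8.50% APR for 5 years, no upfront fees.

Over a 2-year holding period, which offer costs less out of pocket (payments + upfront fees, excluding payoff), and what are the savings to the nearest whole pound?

Option 1: monthly rate = 11.1%/12 = 0.0092500; payment = 28,100 × 0.0092500 / (1 − (1+0.0092500)^−60) = £612.36.
Option 2: monthly rate = 8.5%/12 = 0.0070833; payment = 28,100 × 0.0070833 / (1 − (1+0.0070833)^−60) = £576.51.
Over 24 months: Option 1 costs 24 × £612.36 + £600.00 = £15,296.64; Option 2 costs 24 × £576.51 = £13,836.24.
Option 2 is cheaper by £15,296.64 − £13,836.24 = £1,460.40.

Option 2 by £1,460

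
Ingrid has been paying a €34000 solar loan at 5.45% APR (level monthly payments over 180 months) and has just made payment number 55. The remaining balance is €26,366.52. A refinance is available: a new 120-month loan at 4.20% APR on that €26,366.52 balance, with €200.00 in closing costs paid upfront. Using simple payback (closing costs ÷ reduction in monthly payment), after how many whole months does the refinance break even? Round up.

Current payment = 34,000 × 5.45%/12 / (1 − (1+0.0045417)^−180) = €276.91.
Refinanced payment = 26,366.52 × 0.0035000 / (1 − (1+0.0035000)^−120) = €269.46.
Monthly savings = €276.91 − €269.46 = €7.45.
Break-even = €200.00 / €7.45 = 26.85 → 27 months.

27 months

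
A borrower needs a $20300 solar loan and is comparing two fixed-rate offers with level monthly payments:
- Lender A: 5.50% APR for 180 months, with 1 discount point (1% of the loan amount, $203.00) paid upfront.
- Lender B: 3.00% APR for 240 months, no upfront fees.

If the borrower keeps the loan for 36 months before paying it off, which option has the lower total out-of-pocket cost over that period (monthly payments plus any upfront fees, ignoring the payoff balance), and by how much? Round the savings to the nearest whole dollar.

Lender B by $2,121

Lender A: at 5.50% the monthly rate is 0.0045833, so the payment is 20,300 × 0.0045833 / (1 − 1.0045833^−180) = $165.87.
Lender B: monthly rate = 3%/12 = 0.0025000; payment = 20,300 × 0.0025000 / (1 − (1+0.0025000)^−240) = $112.58.
Over 36 months: Lender A costs 36 × $165.87 + $203.00 = $6,174.32; Lender B costs 36 × $112.58 = $4,052.88.
Lender B is cheaper by $6,174.32 − $4,052.88 = $2,121.44.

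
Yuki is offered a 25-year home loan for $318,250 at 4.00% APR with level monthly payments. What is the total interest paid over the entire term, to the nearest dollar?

At 4.00% the monthly rate is 0.0033333, so the payment is 318,250 × 0.0033333 / (1 − 1.0033333^−300) = $1,679.84.
Total paid = 300 × $1,679.84 = $503,952.00; interest = $503,952.00 − $318,250 = $185,702.00.

$185,702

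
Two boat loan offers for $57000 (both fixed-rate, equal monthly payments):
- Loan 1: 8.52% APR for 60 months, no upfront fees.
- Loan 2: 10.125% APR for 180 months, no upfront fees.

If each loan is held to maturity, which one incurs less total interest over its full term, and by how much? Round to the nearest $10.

Loan 1 by $40,840

Loan 1: monthly rate = 8.52%/12 = 0.0071000; payment = 57,000 × 0.0071000 / (1 − (1+0.0071000)^−60) = $1,169.99.
Total interest on Loan 1 = 60 × $1,169.99 − $57,000 = $13,199.40.
Loan 2: at 10.125% the monthly rate is 0.0084375, so the payment is 57,000 × 0.0084375 / (1 − 1.0084375^−180) = $616.89.
Total interest on Loan 2 = 180 × $616.89 − $57,000 = $54,040.20.
Loan 1 is lower by $40,840.80.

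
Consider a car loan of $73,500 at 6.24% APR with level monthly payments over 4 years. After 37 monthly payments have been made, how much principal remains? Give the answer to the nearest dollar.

With monthly rate i = 6.24%/12 = 0.0052000, the balance after k of n payments is P · [(1+i)^n − (1+i)^k] / [(1+i)^n − 1].
(1+0.0052000)^48 = 1.28268211 and (1+0.0052000)^37 = 1.21155116, so the balance is 73,500 × (1.28268211 − 1.21155116) / (1.28268211 − 1) = $18,494.71.

$18,495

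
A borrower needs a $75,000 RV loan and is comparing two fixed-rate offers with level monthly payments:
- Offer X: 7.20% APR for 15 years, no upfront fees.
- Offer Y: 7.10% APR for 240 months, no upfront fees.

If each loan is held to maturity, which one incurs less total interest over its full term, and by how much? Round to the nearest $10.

Offer X by $17,780

Offer X: monthly rate = 7.2%/12 = 0.0060000; payment = 75,000 × 0.0060000 / (1 − (1+0.0060000)^−180) = $682.54.
Total interest on Offer X = 180 × $682.54 − $75,000 = $47,857.20.
Offer Y: at 7.10% the monthly rate is 0.0059167, so the payment is 75,000 × 0.0059167 / (1 − 1.0059167^−240) = $585.98.
Total interest on Offer Y = 240 × $585.98 − $75,000 = $65,635.20.
Offer X is lower by $17,778.00.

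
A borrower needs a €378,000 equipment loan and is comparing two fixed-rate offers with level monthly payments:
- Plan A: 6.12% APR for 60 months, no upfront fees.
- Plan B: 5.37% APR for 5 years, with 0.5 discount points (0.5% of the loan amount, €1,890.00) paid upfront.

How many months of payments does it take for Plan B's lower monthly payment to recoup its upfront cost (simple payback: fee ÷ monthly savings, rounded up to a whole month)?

15 months

Plan A: monthly rate = 6.12%/12 = 0.0051000; payment = 378,000 × 0.0051000 / (1 − (1+0.0051000)^−60) = €7,328.91.
Plan B: at 5.37% the monthly rate is 0.0044750, so the payment is 378,000 × 0.0044750 / (1 − 1.0044750^−60) = €7,197.58.
Monthly savings = €7,328.91 − €7,197.58 = €131.33.
Break-even = €1,890.00 / €131.33 = 14.39 → 15 months.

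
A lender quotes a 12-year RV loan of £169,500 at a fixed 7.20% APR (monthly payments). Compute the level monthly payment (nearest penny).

£1,761.23

Monthly rate = 7.2%/12 = 0.0060000; payment = 169,500 × 0.0060000 / (1 − (1+0.0060000)^−144) = £1,761.23.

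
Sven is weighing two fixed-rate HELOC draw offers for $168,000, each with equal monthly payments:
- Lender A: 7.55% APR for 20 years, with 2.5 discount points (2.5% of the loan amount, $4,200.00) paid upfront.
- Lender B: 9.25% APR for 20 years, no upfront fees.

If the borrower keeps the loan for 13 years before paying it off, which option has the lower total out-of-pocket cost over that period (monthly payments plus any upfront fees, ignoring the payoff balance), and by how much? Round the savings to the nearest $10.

Lender A: at 7.55% the monthly rate is 0.0062917, so the payment is 168,000 × 0.0062917 / (1 − 1.0062917^−240) = $1,358.54.
Lender B: at 9.25% the monthly rate is 0.0077083, so the payment is 168,000 × 0.0077083 / (1 − 1.0077083^−240) = $1,538.66.
Over 156 months: Lender A costs 156 × $1,358.54 + $4,200.00 = $216,132.24; Lender B costs 156 × $1,538.66 = $240,030.96.
Lender A is cheaper by $240,030.96 − $216,132.24 = $23,898.72.

Lender A by $23,900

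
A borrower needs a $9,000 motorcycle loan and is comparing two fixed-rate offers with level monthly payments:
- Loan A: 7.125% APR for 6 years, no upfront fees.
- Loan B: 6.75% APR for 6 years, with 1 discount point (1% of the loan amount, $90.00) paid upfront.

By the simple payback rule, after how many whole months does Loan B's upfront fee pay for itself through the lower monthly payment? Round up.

Loan A: at 7.125% the monthly rate is 0.0059375, so the payment is 9,000 × 0.0059375 / (1 − 1.0059375^−72) = $153.98.
Loan B: monthly rate = 6.75%/12 = 0.0056250; payment = 9,000 × 0.0056250 / (1 − (1+0.0056250)^−72) = $152.36.
Monthly savings = $153.98 − $152.36 = $1.62.
Break-even = $90.00 / $1.62 = 55.56 → 56 months.

56 months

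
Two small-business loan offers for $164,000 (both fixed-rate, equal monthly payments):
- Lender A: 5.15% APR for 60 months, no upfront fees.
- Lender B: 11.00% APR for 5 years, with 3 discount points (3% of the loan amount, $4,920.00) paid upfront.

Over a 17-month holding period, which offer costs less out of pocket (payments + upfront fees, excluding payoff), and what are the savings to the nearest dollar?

Lender A by $12,733

Lender A: monthly rate = 5.15%/12 = 0.0042917; payment = 164,000 × 0.0042917 / (1 − (1+0.0042917)^−60) = $3,106.17.
Lender B: monthly rate = 11%/12 = 0.0091667; payment = 164,000 × 0.0091667 / (1 − (1+0.0091667)^−60) = $3,565.76.
Over 17 months: Lender A costs 17 × $3,106.17 = $52,804.89; Lender B costs 17 × $3,565.76 + $4,920.00 = $65,537.92.
Lender A is cheaper by $65,537.92 − $52,804.89 = $12,733.03.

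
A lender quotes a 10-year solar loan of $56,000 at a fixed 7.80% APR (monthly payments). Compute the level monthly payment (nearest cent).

$673.53

Monthly rate = 7.8%/12 = 0.0065000; payment = 56,000 × 0.0065000 / (1 − (1+0.0065000)^−120) = $673.53.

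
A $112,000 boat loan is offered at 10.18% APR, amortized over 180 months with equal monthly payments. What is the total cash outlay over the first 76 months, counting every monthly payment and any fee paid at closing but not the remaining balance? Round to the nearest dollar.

At 10.18% the monthly rate is 0.0084833, so the payment is 112,000 × 0.0084833 / (1 − 1.0084833^−180) = $1,215.92.
Total outlay = 76 × $1,215.92 = $92,409.92.

$92,410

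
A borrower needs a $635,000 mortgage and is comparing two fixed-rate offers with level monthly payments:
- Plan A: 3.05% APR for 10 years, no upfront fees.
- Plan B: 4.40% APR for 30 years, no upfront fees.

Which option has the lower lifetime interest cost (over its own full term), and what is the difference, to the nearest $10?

Plan A: monthly rate = 3.05%/12 = 0.0025417; payment = 635,000 × 0.0025417 / (1 − (1+0.0025417)^−120) = $6,146.27.
Total interest on Plan A = 120 × $6,146.27 − $635,000 = $102,552.40.
Plan B: at 4.40% the monthly rate is 0.0036667, so the payment is 635,000 × 0.0036667 / (1 − 1.0036667^−360) = $3,179.83.
Total interest on Plan B = 360 × $3,179.83 − $635,000 = $509,738.80.
Plan A is lower by $407,186.40.

Plan A by $407,190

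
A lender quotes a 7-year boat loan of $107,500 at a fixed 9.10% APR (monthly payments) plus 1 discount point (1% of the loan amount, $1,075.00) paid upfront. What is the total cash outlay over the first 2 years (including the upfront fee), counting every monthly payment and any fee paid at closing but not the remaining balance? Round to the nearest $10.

Monthly rate = 9.1%/12 = 0.0075833; payment = 107,500 × 0.0075833 / (1 − (1+0.0075833)^−84) = $1,735.04.
Total outlay = 24 × $1,735.04 + $1,075.00 = $42,715.96.

$42,720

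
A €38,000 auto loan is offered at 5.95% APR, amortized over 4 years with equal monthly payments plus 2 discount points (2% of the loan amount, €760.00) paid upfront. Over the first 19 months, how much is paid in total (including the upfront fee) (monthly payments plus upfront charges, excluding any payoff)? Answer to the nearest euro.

At 5.95% the monthly rate is 0.0049583, so the payment is 38,000 × 0.0049583 / (1 − 1.0049583^−48) = €891.56.
Total outlay = 19 × €891.56 + €760.00 = €17,699.64.

€17,700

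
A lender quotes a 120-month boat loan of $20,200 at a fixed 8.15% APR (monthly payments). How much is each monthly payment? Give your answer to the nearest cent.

At 8.15% the monthly rate is 0.0067917, so the payment is 20,200 × 0.0067917 / (1 − 1.0067917^−120) = $246.69.

$246.69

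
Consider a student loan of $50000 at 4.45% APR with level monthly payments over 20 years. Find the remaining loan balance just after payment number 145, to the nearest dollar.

With monthly rate i = 4.45%/12 = 0.0037083, the balance after k of n payments is P · [(1+i)^n − (1+i)^k] / [(1+i)^n − 1].
(1+0.0037083)^240 = 2.43112438 and (1+0.0037083)^145 = 1.71037696, so the balance is 50,000 × (2.43112438 − 1.71037696) / (2.43112438 − 1) = $25,181.16.

$25,181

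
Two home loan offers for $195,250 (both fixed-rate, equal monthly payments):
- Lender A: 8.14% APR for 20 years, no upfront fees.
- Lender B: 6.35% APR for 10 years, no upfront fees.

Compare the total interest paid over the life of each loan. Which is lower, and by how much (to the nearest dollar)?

Lender B by $131,790

Lender A: at 8.14% the monthly rate is 0.0067833, so the payment is 195,250 × 0.0067833 / (1 − 1.0067833^−240) = $1,650.20.
Total interest on Lender A = 240 × $1,650.20 − $195,250 = $200,798.00.
Lender B: at 6.35% the monthly rate is 0.0052917, so the payment is 195,250 × 0.0052917 / (1 − 1.0052917^−120) = $2,202.15.
Total interest on Lender B = 120 × $2,202.15 − $195,250 = $69,008.00.
Lender B is lower by $131,790.00.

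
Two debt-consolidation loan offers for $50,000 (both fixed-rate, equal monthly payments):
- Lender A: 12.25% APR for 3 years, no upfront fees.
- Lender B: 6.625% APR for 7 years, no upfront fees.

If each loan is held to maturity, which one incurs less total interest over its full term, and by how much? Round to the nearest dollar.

Lender A: at 12.25% the monthly rate is 0.0102083, so the payment is 50,000 × 0.0102083 / (1 − 1.0102083^−36) = $1,666.69.
Total interest on Lender A = 36 × $1,666.69 − $50,000 = $10,000.84.
Lender B: monthly rate = 6.625%/12 = 0.0055208; payment = 50,000 × 0.0055208 / (1 − (1+0.0055208)^−84) = $745.50.
Total interest on Lender B = 84 × $745.50 − $50,000 = $12,622.00.
Lender A is lower by $2,621.16.

Lender A by $2,621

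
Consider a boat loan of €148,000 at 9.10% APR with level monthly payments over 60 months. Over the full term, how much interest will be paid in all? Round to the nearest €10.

At 9.10% the monthly rate is 0.0075833, so the payment is 148,000 × 0.0075833 / (1 − 1.0075833^−60) = €3,079.42.
Total paid = 60 × €3,079.42 = €184,765.20; interest = €184,765.20 − €148,000 = €36,765.20.

€36,770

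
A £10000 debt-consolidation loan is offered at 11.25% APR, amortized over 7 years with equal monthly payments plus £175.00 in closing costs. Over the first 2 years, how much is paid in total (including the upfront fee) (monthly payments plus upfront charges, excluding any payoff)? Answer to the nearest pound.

Monthly rate = 11.25%/12 = 0.0093750; payment = 10,000 × 0.0093750 / (1 − (1+0.0093750)^−84) = £172.54.
Total outlay = 24 × £172.54 + £175.00 = £4,315.96.

£4,316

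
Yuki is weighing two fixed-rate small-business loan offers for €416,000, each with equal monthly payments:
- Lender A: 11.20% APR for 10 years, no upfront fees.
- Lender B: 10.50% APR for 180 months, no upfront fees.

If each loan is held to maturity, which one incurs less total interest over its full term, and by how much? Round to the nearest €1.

Lender A: monthly rate = 11.2%/12 = 0.0093333; payment = 416,000 × 0.0093333 / (1 − (1+0.0093333)^−120) = €5,777.60.
Total interest on Lender A = 120 × €5,777.60 − €416,000 = €277,312.00.
Lender B: at 10.50% the monthly rate is 0.0087500, so the payment is 416,000 × 0.0087500 / (1 − 1.0087500^−180) = €4,598.46.
Total interest on Lender B = 180 × €4,598.46 − €416,000 = €411,722.80.
Lender A is lower by €134,410.80.

Lender A by €134,411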